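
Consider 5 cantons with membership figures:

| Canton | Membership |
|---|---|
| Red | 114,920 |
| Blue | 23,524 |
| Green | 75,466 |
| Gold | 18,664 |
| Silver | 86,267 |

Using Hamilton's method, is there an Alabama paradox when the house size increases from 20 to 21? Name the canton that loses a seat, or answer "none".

Blue

At 20 seats: Red 7, Blue 2, Green 5, Gold 1, Silver 5.
At 21 seats: Red 8, Blue 1, Green 5, Gold 1, Silver 6.
Blue drops from 2 to 1.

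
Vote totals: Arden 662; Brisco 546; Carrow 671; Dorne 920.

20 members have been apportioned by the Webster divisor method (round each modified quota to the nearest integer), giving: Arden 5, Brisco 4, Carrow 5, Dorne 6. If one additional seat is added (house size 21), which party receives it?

Dorne

Priority for the next seat is population ÷ (current seats + 0.5).
Priorities: Arden 120.364, Brisco 121.333, Carrow 122.000, Dorne 141.538.
Highest priority: Dorne.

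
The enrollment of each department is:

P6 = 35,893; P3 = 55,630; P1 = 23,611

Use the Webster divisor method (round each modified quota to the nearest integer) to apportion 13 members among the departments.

P6: 4, P3: 6, P1: 3

Standard divisor 115134/13 ≈ 8856.462; standard quotas: P6 4.053, P3 6.281, P1 2.666.
Rounding to the nearest integer gives P6 4, P3 6, P1 3 — total 13, matching the house size, so no adjustment is needed.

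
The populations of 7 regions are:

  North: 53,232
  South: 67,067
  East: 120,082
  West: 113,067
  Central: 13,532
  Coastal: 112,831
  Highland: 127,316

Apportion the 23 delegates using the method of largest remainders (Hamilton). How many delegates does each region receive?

North=2, South=3, East=5, West=4, Central=0, Coastal=4, Highland=5

The standard divisor is 607127/23 ≈ 26396.826.
Standard quotas: North 2.0166, South 2.5407, East 4.5491, West 4.2834, Central 0.5126, Coastal 4.2744, Highland 4.8232.
Lower quotas: North 2, South 2, East 4, West 4, Central 0, Coastal 4, Highland 4 (sum 20, leaving 3 seats).
Remainders in descending order: Highland 0.8232, East 0.5491, South 0.5407, Central 0.5126, West 0.2834, Coastal 0.2744, North 0.0166.
The surplus seats go to Highland, East, South.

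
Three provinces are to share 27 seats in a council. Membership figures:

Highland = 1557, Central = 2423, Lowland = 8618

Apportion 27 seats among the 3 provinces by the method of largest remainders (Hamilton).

Total 12598; standard divisor 12598/27 ≈ 466.593.
Standard quotas: Highland 3.3370, Central 5.1930, Lowland 18.4701.
Lower quotas: Highland 3, Central 5, Lowland 18 (sum 26, leaving 1 seat).
Remainders in descending order: Lowland 0.4701, Highland 0.3370, Central 0.1930.
Largest remainder: Lowland receives the extra seat.

Highland 3, Central 5, Lowland 19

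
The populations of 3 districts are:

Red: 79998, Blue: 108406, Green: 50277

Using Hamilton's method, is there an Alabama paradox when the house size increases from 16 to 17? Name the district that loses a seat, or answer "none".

At 16 seats: Red 5, Blue 7, Green 4.
At 17 seats: Red 6, Blue 8, Green 3.
Green drops from 4 to 3.

Green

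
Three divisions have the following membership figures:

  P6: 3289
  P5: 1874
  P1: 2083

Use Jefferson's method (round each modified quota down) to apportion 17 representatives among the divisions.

Standard divisor 7246/17 ≈ 426.235; standard quotas: P6 7.716, P5 4.397, P1 4.887.
Rounding down gives 7, 4, 4 = 15 seats, so the divisor must be adjusted.
With modified divisor 400: modified quotas P6 8.223, P5 4.685, P1 5.207.
Rounding down: P6 8, P5 4, P1 5 (total 17).

P6 8, P5 4, P1 5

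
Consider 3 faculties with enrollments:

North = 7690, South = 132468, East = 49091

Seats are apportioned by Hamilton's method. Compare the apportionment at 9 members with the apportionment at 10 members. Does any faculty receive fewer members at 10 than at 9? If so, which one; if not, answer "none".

North

At 9 seats: North 1, South 6, East 2.
At 10 seats: North 0, South 7, East 3.
North drops from 1 to 0.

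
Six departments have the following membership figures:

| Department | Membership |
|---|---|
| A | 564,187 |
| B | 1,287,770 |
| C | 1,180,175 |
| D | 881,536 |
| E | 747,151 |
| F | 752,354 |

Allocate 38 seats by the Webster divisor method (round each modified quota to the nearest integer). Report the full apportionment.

Standard divisor 5413173/38 ≈ 142451.921; standard quotas: A 3.961, B 9.040, C 8.285, D 6.188, E 5.245, F 5.281.
Rounding to the nearest integer gives 4, 9, 8, 6, 5, 5 = 37 seats, so the divisor must be adjusted.
With modified divisor 137800: modified quotas A 4.094, B 9.345, C 8.564, D 6.397, E 5.422, F 5.460.
Rounding to the nearest integer: A 4, B 9, C 9, D 6, E 5, F 5 (total 38).

A: 4, B: 9, C: 9, D: 6, E: 5, F: 5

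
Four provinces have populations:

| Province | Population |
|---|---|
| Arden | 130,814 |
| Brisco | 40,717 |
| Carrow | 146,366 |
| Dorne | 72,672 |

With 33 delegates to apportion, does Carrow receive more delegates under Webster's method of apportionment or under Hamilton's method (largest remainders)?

Webster: Arden 11, Brisco 3, Carrow 13, Dorne 6.
Hamilton: Arden 11, Brisco 4, Carrow 12, Dorne 6.
Carrow gets 13 under Webster and 12 under Hamilton.

Webster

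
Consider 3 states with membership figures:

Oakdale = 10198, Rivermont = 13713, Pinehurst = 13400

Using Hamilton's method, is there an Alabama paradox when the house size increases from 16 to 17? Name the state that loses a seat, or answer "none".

At 16 seats: Oakdale 4, Rivermont 6, Pinehurst 6.
At 17 seats: Oakdale 5, Rivermont 6, Pinehurst 6.
No state's allocation decreased.

none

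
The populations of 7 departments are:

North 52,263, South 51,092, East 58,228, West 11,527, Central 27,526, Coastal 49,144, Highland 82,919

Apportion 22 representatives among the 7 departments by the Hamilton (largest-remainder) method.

The standard divisor is 332699/22 ≈ 15122.682.
Standard quotas: North 3.4559, South 3.3785, East 3.8504, West 0.7622, Central 1.8202, Coastal 3.2497, Highland 5.4831.
Lower quotas: North 3, South 3, East 3, West 0, Central 1, Coastal 3, Highland 5 (sum 18, leaving 4 seats).
Remainders in descending order: East 0.8504, Central 0.8202, West 0.7622, Highland 0.4831, North 0.4559, South 0.3785, Coastal 0.2497.
The surplus seats go to East, Central, West, Highland.

North: 3; South: 3; East: 4; West: 1; Central: 2; Coastal: 3; Highland: 6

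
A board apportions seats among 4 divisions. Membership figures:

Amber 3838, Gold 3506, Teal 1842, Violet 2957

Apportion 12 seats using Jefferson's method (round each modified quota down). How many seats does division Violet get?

Standard divisor 12143/12 ≈ 1011.917; standard quotas: Amber 3.793, Gold 3.465, Teal 1.820, Violet 2.922.
Rounding down gives 3, 3, 1, 2 = 9 seats, so the divisor must be adjusted.
With modified divisor 900: modified quotas Amber 4.264, Gold 3.896, Teal 2.047, Violet 3.286.
Rounding down: Amber 4, Gold 3, Teal 2, Violet 3 (total 12).
Violet receives 3.

3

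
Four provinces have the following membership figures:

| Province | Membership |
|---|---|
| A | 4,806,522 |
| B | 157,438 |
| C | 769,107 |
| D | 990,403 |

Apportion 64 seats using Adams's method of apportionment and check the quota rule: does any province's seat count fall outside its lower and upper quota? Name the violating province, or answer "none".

A

Standard quotas: A 45.753, B 1.499, C 7.321, D 9.428.
Adams allocation: A 44, B 2, C 8, D 10.
A has quota 45.753 (lower 45, upper 46) but receives 44 — outside the quota interval.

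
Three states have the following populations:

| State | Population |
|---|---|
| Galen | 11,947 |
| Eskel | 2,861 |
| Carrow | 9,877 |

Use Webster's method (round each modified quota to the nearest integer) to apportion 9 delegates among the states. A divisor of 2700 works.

With modified divisor 2700: modified quotas Galen 4.425, Eskel 1.060, Carrow 3.658.
Rounding to the nearest integer: Galen 4, Eskel 1, Carrow 4 (total 9).

Galen 4, Eskel 1, Carrow 4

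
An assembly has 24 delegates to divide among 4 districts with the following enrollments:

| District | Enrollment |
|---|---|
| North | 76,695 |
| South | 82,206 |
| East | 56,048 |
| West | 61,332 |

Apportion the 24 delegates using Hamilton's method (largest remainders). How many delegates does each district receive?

Total 276281; standard divisor 276281/24 ≈ 11511.708.
Standard quotas: North 6.6623, South 7.1411, East 4.8688, West 5.3278.
Lower quotas: North 6, South 7, East 4, West 5 (sum 22, leaving 2 seats).
Remainders in descending order: East 0.8688, North 0.6623, West 0.3278, South 0.1411.
The surplus seats go to East, North.

North 7, South 7, East 5, West 5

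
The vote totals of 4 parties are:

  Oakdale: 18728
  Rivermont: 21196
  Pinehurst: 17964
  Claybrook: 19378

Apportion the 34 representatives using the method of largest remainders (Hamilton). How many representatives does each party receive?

The standard divisor is 77266/34 ≈ 2272.529.
Standard quotas: Oakdale 8.2410, Rivermont 9.3271, Pinehurst 7.9048, Claybrook 8.5271.
Lower quotas: Oakdale 8, Rivermont 9, Pinehurst 7, Claybrook 8 (sum 32, leaving 2 seats).
Remainders in descending order: Pinehurst 0.9048, Claybrook 0.5271, Rivermont 0.3271, Oakdale 0.2410.
Largest remainders: Pinehurst, Claybrook receive the extra seats.

Oakdale: 8, Rivermont: 9, Pinehurst: 8, Claybrook: 9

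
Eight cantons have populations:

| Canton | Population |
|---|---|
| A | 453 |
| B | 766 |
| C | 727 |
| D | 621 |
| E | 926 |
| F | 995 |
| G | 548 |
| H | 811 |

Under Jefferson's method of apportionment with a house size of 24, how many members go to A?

2

Standard divisor 5847/24 ≈ 243.625; standard quotas: A 1.859, B 3.144, C 2.984, D 2.549, E 3.801, F 4.084, G 2.249, H 3.329.
Rounding down gives 1, 3, 2, 2, 3, 4, 2, 3 = 20 seats, so the divisor must be adjusted.
With modified divisor 205: modified quotas A 2.210, B 3.737, C 3.546, D 3.029, E 4.517, F 4.854, G 2.673, H 3.956.
Rounding down: A 2, B 3, C 3, D 3, E 4, F 4, G 2, H 3 (total 24).
A receives 2.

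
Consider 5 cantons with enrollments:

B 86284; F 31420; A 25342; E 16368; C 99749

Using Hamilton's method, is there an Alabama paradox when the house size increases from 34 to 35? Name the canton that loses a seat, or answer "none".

A

At 34 seats: B 11, F 4, A 4, E 2, C 13.
At 35 seats: B 12, F 4, A 3, E 2, C 14.
A drops from 4 to 3.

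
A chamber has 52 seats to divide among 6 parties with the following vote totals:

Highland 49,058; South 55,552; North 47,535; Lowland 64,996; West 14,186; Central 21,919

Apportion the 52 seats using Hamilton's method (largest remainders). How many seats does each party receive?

Highland: 10, South: 11, North: 10, Lowland: 13, West: 3, Central: 5

The standard divisor is 253246/52 ≈ 4870.115.
Standard quotas: Highland 10.0733, South 11.4067, North 9.7605, Lowland 13.3459, West 2.9129, Central 4.5007.
Lower quotas: Highland 10, South 11, North 9, Lowland 13, West 2, Central 4 (sum 49, leaving 3 seats).
Remainders in descending order: West 0.9129, North 0.7605, Central 0.5007, South 0.4067, Lowland 0.3459, Highland 0.0733.
The surplus seats go to West, North, Central.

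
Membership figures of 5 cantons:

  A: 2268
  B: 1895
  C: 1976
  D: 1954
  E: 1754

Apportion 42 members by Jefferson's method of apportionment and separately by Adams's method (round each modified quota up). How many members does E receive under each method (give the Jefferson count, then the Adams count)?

Jefferson: A 10, B 8, C 9, D 8, E 7.
Adams: A 10, B 8, C 8, D 8, E 8.
E gets 7 under Jefferson and 8 under Adams.

7 and 8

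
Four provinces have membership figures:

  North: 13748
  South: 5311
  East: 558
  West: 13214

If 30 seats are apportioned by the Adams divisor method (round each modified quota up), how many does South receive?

Standard divisor 32831/30 ≈ 1094.367; standard quotas: North 12.563, South 4.853, East 0.510, West 12.075.
Rounding up gives 13, 5, 1, 13 = 32 seats, so the divisor must be adjusted.
With modified divisor 1170: modified quotas North 11.750, South 4.539, East 0.477, West 11.294.
Rounding up: North 12, South 5, East 1, West 12 (total 30).
South receives 5.

5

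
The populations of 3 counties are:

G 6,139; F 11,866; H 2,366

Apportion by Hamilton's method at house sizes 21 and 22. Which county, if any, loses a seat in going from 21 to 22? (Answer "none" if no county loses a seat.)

H

At 21 seats: G 6, F 12, H 3.
At 22 seats: G 7, F 13, H 2.
H drops from 3 to 2.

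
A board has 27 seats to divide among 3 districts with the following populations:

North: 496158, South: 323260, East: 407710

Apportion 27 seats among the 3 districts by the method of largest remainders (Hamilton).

The standard divisor is 1227128/27 ≈ 45449.185.
Standard quotas: North 10.9168, South 7.1126, East 8.9707.
Lower quotas: North 10, South 7, East 8 (sum 25, leaving 2 seats).
Remainders in descending order: East 0.9707, North 0.9168, South 0.1126.
The surplus seats go to East, North.

North: 11; South: 7; East: 9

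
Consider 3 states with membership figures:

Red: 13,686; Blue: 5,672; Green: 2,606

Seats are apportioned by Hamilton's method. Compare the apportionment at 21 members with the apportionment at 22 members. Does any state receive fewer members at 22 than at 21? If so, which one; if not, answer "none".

At 21 seats: Red 13, Blue 5, Green 3.
At 22 seats: Red 14, Blue 6, Green 2.
Green drops from 3 to 2.

Green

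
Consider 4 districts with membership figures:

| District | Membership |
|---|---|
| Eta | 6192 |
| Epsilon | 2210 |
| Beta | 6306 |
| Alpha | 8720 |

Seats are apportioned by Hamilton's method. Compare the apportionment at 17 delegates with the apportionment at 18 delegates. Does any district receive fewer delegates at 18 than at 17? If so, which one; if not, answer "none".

Epsilon

At 17 seats: Eta 4, Epsilon 2, Beta 5, Alpha 6.
At 18 seats: Eta 5, Epsilon 1, Beta 5, Alpha 7.
Epsilon drops from 2 to 1.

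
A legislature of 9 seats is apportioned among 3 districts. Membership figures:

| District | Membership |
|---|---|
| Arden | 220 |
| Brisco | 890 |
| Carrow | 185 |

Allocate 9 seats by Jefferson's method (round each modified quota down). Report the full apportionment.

Arden=1; Brisco=7; Carrow=1

Standard divisor 1295/9 ≈ 143.889; standard quotas: Arden 1.529, Brisco 6.185, Carrow 1.286.
Rounding down gives 1, 6, 1 = 8 seats, so the divisor must be adjusted.
With modified divisor 120: modified quotas Arden 1.833, Brisco 7.417, Carrow 1.542.
Rounding down: Arden 1, Brisco 7, Carrow 1 (total 9).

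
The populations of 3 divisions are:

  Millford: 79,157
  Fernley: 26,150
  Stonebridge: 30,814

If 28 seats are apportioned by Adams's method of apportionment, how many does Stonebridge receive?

Standard divisor 136121/28 ≈ 4861.464; standard quotas: Millford 16.283, Fernley 5.379, Stonebridge 6.338.
Rounding up gives 17, 6, 7 = 30 seats, so the divisor must be adjusted.
With modified divisor 5200: modified quotas Millford 15.223, Fernley 5.029, Stonebridge 5.926.
Rounding up: Millford 16, Fernley 6, Stonebridge 6 (total 28).
Stonebridge receives 6.

6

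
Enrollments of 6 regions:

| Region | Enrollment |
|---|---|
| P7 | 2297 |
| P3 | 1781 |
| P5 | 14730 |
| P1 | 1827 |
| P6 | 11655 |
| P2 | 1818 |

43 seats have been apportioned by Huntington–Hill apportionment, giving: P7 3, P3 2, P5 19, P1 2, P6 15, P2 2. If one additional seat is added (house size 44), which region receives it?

Priority for the next seat is population ÷ (√(s·(s+1))).
Priorities: P7 663.087, P3 727.090, P5 755.633, P1 745.870, P6 752.327, P2 742.195.
Highest priority: P5.

P5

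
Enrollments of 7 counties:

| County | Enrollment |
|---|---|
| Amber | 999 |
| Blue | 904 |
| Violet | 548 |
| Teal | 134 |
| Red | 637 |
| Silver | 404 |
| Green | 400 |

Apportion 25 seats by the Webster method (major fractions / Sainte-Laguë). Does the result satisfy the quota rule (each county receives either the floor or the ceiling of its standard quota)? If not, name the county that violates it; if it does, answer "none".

none

Standard quotas: Amber 6.203, Blue 5.614, Violet 3.403, Teal 0.832, Red 3.956, Silver 2.509, Green 2.484.
Webster allocation: Amber 6, Blue 6, Violet 3, Teal 1, Red 4, Silver 3, Green 2.
Every allocation lies between the lower and upper quota.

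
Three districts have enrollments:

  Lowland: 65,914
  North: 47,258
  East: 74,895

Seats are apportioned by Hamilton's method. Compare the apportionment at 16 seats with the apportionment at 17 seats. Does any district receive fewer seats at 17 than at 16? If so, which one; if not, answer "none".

At 16 seats: Lowland 6, North 4, East 6.
At 17 seats: Lowland 6, North 4, East 7.
No district's allocation decreased.

none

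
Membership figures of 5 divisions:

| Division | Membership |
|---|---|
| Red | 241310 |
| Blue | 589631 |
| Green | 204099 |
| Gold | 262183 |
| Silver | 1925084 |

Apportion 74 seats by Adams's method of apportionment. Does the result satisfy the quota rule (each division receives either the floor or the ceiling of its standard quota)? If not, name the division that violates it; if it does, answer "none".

Silver

Standard quotas: Red 5.542, Blue 13.541, Green 4.687, Gold 6.021, Silver 44.209.
Adams allocation: Red 6, Blue 14, Green 5, Gold 6, Silver 43.
Silver has quota 44.209 (lower 44, upper 45) but receives 43 — outside the quota interval.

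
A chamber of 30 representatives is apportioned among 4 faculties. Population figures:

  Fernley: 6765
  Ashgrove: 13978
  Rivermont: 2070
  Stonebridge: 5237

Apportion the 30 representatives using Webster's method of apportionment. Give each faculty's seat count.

Standard divisor 28050/30 ≈ 935; standard quotas: Fernley 7.235, Ashgrove 14.950, Rivermont 2.214, Stonebridge 5.601.
Rounding to the nearest integer gives Fernley 7, Ashgrove 15, Rivermont 2, Stonebridge 6 — total 30, matching the house size, so no adjustment is needed.

Fernley=7, Ashgrove=15, Rivermont=2, Stonebridge=6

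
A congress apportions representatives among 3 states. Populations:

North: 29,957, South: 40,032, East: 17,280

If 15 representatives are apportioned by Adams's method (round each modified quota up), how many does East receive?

3

Standard divisor 87269/15 ≈ 5817.933; standard quotas: North 5.149, South 6.881, East 2.970.
Rounding up gives 6, 7, 3 = 16 seats, so the divisor must be adjusted.
With modified divisor 6300: modified quotas North 4.755, South 6.354, East 2.743.
Rounding up: North 5, South 7, East 3 (total 15).
East receives 3.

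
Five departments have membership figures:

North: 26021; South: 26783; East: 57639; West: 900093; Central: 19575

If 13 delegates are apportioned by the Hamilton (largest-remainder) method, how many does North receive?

Standard divisor: 1030111 ÷ 13 ≈ 79239.308.
Standard quotas: North 0.3284, South 0.3380, East 0.7274, West 11.3592, Central 0.2470.
Lower quotas: North 0, South 0, East 0, West 11, Central 0 (sum 11, leaving 2 seats).
Remainders in descending order: East 0.7274, West 0.3592, South 0.3380, North 0.3284, Central 0.2470.
Largest remainders: East, West receive the extra seats.
North receives 0.

0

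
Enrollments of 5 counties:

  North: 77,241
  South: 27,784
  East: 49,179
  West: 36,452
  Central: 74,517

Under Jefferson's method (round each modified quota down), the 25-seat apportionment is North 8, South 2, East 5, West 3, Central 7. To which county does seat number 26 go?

Priority for the next seat is population ÷ (current seats + 1).
Priorities: North 8582.333, South 9261.333, East 8196.500, West 9113.000, Central 9314.625.
Highest priority: Central.

Central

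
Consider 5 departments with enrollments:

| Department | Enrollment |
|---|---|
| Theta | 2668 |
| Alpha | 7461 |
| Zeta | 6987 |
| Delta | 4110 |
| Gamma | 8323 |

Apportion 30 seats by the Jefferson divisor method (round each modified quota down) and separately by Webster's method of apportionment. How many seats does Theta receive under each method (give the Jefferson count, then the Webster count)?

2 and 3

Jefferson: Theta 2, Alpha 8, Zeta 7, Delta 4, Gamma 9.
Webster: Theta 3, Alpha 8, Zeta 7, Delta 4, Gamma 8.
Theta gets 2 under Jefferson and 3 under Webster.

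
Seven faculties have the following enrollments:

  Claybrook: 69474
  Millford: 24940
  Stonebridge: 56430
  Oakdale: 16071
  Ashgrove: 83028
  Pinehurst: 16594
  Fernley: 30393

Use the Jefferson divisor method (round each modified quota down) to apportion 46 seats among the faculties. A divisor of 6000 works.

With modified divisor 6000: modified quotas Claybrook 11.579, Millford 4.157, Stonebridge 9.405, Oakdale 2.679, Ashgrove 13.838, Pinehurst 2.766, Fernley 5.066.
Rounding down: Claybrook 11, Millford 4, Stonebridge 9, Oakdale 2, Ashgrove 13, Pinehurst 2, Fernley 5 (total 46).

Claybrook 11, Millford 4, Stonebridge 9, Oakdale 2, Ashgrove 13, Pinehurst 2, Fernley 5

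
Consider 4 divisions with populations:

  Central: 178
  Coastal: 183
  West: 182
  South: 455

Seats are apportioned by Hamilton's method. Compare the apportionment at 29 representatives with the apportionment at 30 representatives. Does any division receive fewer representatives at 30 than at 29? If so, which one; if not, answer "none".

none

At 29 seats: Central 5, Coastal 6, West 5, South 13.
At 30 seats: Central 5, Coastal 6, West 5, South 14.
No division's allocation decreased.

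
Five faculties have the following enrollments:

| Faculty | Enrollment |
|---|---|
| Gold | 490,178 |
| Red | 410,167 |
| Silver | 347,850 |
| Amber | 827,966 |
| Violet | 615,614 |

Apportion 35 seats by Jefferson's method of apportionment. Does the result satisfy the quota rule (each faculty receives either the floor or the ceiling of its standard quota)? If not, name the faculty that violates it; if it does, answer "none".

none

Standard quotas: Gold 6.374, Red 5.333, Silver 4.523, Amber 10.766, Violet 8.005.
Jefferson allocation: Gold 7, Red 5, Silver 4, Amber 11, Violet 8.
Every allocation lies between the lower and upper quota.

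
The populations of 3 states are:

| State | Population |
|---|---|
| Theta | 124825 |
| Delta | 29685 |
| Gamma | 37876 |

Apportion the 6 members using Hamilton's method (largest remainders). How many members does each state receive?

Theta 4, Delta 1, Gamma 1

The standard divisor is 192386/6 ≈ 32064.333.
Standard quotas: Theta 3.8930, Delta 0.9258, Gamma 1.1813.
Lower quotas: Theta 3, Delta 0, Gamma 1 (sum 4, leaving 2 seats).
Remainders in descending order: Delta 0.9258, Theta 0.8930, Gamma 0.1813.
The surplus seats go to Delta, Theta.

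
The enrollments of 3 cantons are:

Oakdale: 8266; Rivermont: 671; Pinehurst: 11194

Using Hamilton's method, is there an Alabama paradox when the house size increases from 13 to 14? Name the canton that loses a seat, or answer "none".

Rivermont

At 13 seats: Oakdale 5, Rivermont 1, Pinehurst 7.
At 14 seats: Oakdale 6, Rivermont 0, Pinehurst 8.
Rivermont drops from 1 to 0.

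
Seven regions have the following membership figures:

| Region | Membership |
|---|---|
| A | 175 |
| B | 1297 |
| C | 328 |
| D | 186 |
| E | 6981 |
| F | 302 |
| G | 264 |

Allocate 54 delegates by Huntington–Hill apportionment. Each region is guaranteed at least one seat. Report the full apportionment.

With divisor 179: modified quotas A 0.978, B 7.246, C 1.832, D 1.039, E 39.000, F 1.687, G 1.475.
Geometric-mean thresholds: A (min 1), B √(7·8)=7.483, C √(1·2)=1.414, D √(1·2)=1.414, E √(39·40)=39.497, F √(1·2)=1.414, G √(1·2)=1.414.
Each quota rounded against its threshold gives A 1, B 7, C 2, D 1, E 39, F 2, G 2 (total 54).

A 1, B 7, C 2, D 1, E 39, F 2, G 2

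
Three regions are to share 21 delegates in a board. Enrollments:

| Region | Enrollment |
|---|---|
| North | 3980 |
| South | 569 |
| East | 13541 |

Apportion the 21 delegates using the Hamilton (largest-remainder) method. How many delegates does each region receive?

North 4; South 1; East 16

The standard divisor is 18090/21 ≈ 861.429.
Standard quotas: North 4.6202, South 0.6605, East 15.7192.
Lower quotas: North 4, South 0, East 15 (sum 19, leaving 2 seats).
Remainders in descending order: East 0.7192, South 0.6605, North 0.6202.
The surplus seats go to East, South.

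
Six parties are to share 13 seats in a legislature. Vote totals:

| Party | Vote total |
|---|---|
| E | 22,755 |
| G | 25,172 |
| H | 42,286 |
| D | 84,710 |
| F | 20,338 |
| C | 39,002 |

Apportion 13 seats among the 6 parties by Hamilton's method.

Standard divisor: 234263 ÷ 13 ≈ 18020.231.
Standard quotas: E 1.2627, G 1.3969, H 2.3466, D 4.7008, F 1.1286, C 2.1643.
Lower quotas: E 1, G 1, H 2, D 4, F 1, C 2 (sum 11, leaving 2 seats).
Remainders in descending order: D 0.7008, G 0.3969, H 0.3466, E 0.2627, C 0.1643, F 0.1286.
Largest remainders: D, G receive the extra seats.

E 1; G 2; H 2; D 5; F 1; C 2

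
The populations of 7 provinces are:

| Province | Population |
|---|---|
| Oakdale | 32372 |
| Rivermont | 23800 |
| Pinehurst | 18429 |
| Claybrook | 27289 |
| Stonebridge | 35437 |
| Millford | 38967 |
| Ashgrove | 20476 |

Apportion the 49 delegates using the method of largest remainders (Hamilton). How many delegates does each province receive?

Oakdale 8, Rivermont 6, Pinehurst 4, Claybrook 7, Stonebridge 9, Millford 10, Ashgrove 5

Total 196770; standard divisor 196770/49 ≈ 4015.714.
Standard quotas: Oakdale 8.0613, Rivermont 5.9267, Pinehurst 4.5892, Claybrook 6.7956, Stonebridge 8.8246, Millford 9.7036, Ashgrove 5.0990.
Lower quotas: Oakdale 8, Rivermont 5, Pinehurst 4, Claybrook 6, Stonebridge 8, Millford 9, Ashgrove 5 (sum 45, leaving 4 seats).
Remainders in descending order: Rivermont 0.9267, Stonebridge 0.8246, Claybrook 0.7956, Millford 0.7036, Pinehurst 0.5892, Ashgrove 0.0990, Oakdale 0.0613.
The surplus seats go to Rivermont, Stonebridge, Claybrook, Millford.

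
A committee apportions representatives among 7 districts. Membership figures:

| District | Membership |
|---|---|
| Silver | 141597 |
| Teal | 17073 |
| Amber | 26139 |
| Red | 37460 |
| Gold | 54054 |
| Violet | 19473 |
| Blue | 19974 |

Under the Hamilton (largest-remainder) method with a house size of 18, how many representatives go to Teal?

Total 315770; standard divisor 315770/18 ≈ 17542.778.
Standard quotas: Silver 8.0715, Teal 0.9732, Amber 1.4900, Red 2.1354, Gold 3.0813, Violet 1.1100, Blue 1.1386.
Lower quotas: Silver 8, Teal 0, Amber 1, Red 2, Gold 3, Violet 1, Blue 1 (sum 16, leaving 2 seats).
Remainders in descending order: Teal 0.9732, Amber 0.4900, Blue 0.1386, Red 0.1354, Violet 0.1100, Gold 0.0813, Silver 0.0715.
The surplus seats go to Teal, Amber.
Teal receives 1.

1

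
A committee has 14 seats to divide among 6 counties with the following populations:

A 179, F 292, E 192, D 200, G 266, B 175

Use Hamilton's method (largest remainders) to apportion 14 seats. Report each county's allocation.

A=2, F=3, E=2, D=2, G=3, B=2

Standard divisor: 1304 ÷ 14 ≈ 93.143.
Standard quotas: A 1.922, F 3.135, E 2.061, D 2.147, G 2.856, B 1.879.
Lower quotas: A 1, F 3, E 2, D 2, G 2, B 1 (sum 11, leaving 3 seats).
Remainders in descending order: A 0.922, B 0.879, G 0.856, D 0.147, F 0.135, E 0.061.
The surplus seats go to A, B, G.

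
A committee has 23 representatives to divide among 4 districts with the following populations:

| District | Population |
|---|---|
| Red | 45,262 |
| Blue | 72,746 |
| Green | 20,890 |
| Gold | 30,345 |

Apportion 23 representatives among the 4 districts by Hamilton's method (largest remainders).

The standard divisor is 169243/23 ≈ 7358.391.
Standard quotas: Red 6.1511, Blue 9.8861, Green 2.8389, Gold 4.1239.
Lower quotas: Red 6, Blue 9, Green 2, Gold 4 (sum 21, leaving 2 seats).
Remainders in descending order: Blue 0.8861, Green 0.8389, Red 0.1511, Gold 0.1239.
Largest remainders: Blue, Green receive the extra seats.

Red=6, Blue=10, Green=3, Gold=4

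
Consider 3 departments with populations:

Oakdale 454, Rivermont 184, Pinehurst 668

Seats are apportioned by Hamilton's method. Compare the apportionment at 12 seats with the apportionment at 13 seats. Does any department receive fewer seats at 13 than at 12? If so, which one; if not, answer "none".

none

At 12 seats: Oakdale 4, Rivermont 2, Pinehurst 6.
At 13 seats: Oakdale 4, Rivermont 2, Pinehurst 7.
No department's allocation decreased.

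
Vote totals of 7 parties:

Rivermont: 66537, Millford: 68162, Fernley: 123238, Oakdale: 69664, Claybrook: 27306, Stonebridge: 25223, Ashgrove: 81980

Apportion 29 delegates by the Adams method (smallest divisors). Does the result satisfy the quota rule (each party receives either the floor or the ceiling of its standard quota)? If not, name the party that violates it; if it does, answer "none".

Standard quotas: Rivermont 4.176, Millford 4.278, Fernley 7.734, Oakdale 4.372, Claybrook 1.714, Stonebridge 1.583, Ashgrove 5.145.
Adams allocation: Rivermont 4, Millford 4, Fernley 8, Oakdale 4, Claybrook 2, Stonebridge 2, Ashgrove 5.
Every allocation lies between the lower and upper quota.

none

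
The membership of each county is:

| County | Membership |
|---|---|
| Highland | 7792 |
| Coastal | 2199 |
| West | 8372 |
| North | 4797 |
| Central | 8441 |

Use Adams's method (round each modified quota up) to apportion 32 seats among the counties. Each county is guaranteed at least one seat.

Highland 8; Coastal 3; West 8; North 5; Central 8

Standard divisor 31601/32 ≈ 987.531; standard quotas: Highland 7.890, Coastal 2.227, West 8.478, North 4.858, Central 8.548.
Rounding up gives 8, 3, 9, 5, 9 = 34 seats, so the divisor must be adjusted.
With modified divisor 1080: modified quotas Highland 7.215, Coastal 2.036, West 7.752, North 4.442, Central 7.816.
Rounding up: Highland 8, Coastal 3, West 8, North 5, Central 8 (total 32).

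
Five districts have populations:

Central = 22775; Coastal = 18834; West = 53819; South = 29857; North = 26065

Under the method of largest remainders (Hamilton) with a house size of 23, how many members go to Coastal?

3

Standard divisor: 151350 ÷ 23 ≈ 6580.435.
Standard quotas: Central 3.4610, Coastal 2.8621, West 8.1786, South 4.5372, North 3.9610.
Lower quotas: Central 3, Coastal 2, West 8, South 4, North 3 (sum 20, leaving 3 seats).
Remainders in descending order: North 0.9610, Coastal 0.8621, South 0.5372, Central 0.4610, West 0.1786.
The surplus seats go to North, Coastal, South.
Coastal receives 3.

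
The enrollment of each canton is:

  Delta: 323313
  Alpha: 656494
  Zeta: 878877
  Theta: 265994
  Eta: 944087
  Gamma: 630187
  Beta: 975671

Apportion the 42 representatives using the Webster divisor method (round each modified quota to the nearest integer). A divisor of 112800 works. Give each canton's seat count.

With modified divisor 112800: modified quotas Delta 2.866, Alpha 5.820, Zeta 7.791, Theta 2.358, Eta 8.370, Gamma 5.587, Beta 8.650.
Rounding to the nearest integer: Delta 3, Alpha 6, Zeta 8, Theta 2, Eta 8, Gamma 6, Beta 9 (total 42).

Delta 3, Alpha 6, Zeta 8, Theta 2, Eta 8, Gamma 6, Beta 9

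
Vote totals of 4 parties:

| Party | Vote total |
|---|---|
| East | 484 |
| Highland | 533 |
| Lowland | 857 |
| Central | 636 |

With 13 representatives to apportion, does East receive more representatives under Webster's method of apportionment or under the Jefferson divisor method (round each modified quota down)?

Webster

Webster: East 3, Highland 3, Lowland 4, Central 3.
Jefferson: East 2, Highland 3, Lowland 5, Central 3.
East gets 3 under Webster and 2 under Jefferson.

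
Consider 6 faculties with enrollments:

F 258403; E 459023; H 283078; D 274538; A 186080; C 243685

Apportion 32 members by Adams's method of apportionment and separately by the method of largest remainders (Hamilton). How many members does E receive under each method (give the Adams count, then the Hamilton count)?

Adams: F 5, E 8, H 5, D 5, A 4, C 5.
Hamilton: F 5, E 9, H 5, D 5, A 3, C 5.
E gets 8 under Adams and 9 under Hamilton.

8 and 9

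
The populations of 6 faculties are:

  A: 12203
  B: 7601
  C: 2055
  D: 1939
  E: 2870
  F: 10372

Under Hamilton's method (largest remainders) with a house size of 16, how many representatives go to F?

The standard divisor is 37040/16 = 2315.
Standard quotas: A 5.2713, B 3.2834, C 0.8877, D 0.8376, E 1.2397, F 4.4803.
Lower quotas: A 5, B 3, C 0, D 0, E 1, F 4 (sum 13, leaving 3 seats).
Remainders in descending order: C 0.8877, D 0.8376, F 0.4803, B 0.2834, A 0.2713, E 0.2397.
Largest remainders: C, D, F receive the extra seats.
F receives 5.

5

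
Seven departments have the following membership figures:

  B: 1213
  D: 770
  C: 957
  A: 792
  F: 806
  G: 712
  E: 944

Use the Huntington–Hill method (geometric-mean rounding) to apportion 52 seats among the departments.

With divisor 121: modified quotas B 10.025, D 6.364, C 7.909, A 6.545, F 6.661, G 5.884, E 7.802.
Geometric-mean thresholds: B √(10·11)=10.488, D √(6·7)=6.481, C √(7·8)=7.483, A √(6·7)=6.481, F √(6·7)=6.481, G √(5·6)=5.477, E √(7·8)=7.483.
Each quota rounded against its threshold gives B 10, D 6, C 8, A 7, F 7, G 6, E 8 (total 52).

B 10; D 6; C 8; A 7; F 7; G 6; E 8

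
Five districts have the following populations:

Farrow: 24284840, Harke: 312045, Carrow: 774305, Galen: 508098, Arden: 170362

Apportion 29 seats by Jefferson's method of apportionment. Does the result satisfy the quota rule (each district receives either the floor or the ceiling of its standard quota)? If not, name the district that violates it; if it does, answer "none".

Farrow

Standard quotas: Farrow 27.035, Harke 0.347, Carrow 0.862, Galen 0.566, Arden 0.190.
Jefferson allocation: Farrow 29, Harke 0, Carrow 0, Galen 0, Arden 0.
Farrow has quota 27.035 (lower 27, upper 28) but receives 29 — outside the quota interval.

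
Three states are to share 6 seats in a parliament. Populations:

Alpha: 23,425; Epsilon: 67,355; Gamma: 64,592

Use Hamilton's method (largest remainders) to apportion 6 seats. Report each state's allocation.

Total 155372; standard divisor 155372/6 ≈ 25895.333.
Standard quotas: Alpha 0.9046, Epsilon 2.6010, Gamma 2.4943.
Lower quotas: Alpha 0, Epsilon 2, Gamma 2 (sum 4, leaving 2 seats).
Remainders in descending order: Alpha 0.9046, Epsilon 0.6010, Gamma 0.4943.
The surplus seats go to Alpha, Epsilon.

Alpha: 1, Epsilon: 3, Gamma: 2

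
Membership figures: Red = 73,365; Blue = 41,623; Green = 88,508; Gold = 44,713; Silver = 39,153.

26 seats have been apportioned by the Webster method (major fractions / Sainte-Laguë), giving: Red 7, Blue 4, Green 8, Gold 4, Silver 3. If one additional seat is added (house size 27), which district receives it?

Priority for the next seat is population ÷ (current seats + 0.5).
Priorities: Red 9782.000, Blue 9249.556, Green 10412.706, Gold 9936.222, Silver 11186.571.
Highest priority: Silver.

Silver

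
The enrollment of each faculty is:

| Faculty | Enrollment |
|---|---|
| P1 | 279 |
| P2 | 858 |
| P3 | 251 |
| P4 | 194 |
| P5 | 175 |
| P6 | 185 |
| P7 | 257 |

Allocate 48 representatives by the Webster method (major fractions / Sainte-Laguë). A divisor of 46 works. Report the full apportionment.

P1 6, P2 19, P3 5, P4 4, P5 4, P6 4, P7 6

With modified divisor 46: modified quotas P1 6.065, P2 18.652, P3 5.457, P4 4.217, P5 3.804, P6 4.022, P7 5.587.
Rounding to the nearest integer: P1 6, P2 19, P3 5, P4 4, P5 4, P6 4, P7 6 (total 48).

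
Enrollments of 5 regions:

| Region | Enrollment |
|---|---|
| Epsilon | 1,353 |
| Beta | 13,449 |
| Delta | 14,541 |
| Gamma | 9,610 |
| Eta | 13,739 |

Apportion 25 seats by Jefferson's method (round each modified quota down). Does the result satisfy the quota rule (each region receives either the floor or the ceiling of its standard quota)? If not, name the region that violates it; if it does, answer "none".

Standard quotas: Epsilon 0.642, Beta 6.381, Delta 6.899, Gamma 4.560, Eta 6.519.
Jefferson allocation: Epsilon 0, Beta 6, Delta 7, Gamma 5, Eta 7.
Every allocation lies between the lower and upper quota.

none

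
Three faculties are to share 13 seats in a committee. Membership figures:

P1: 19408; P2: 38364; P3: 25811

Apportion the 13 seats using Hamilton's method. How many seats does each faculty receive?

The standard divisor is 83583/13 ≈ 6429.462.
Standard quotas: P1 3.0186, P2 5.9669, P3 4.0145.
Lower quotas: P1 3, P2 5, P3 4 (sum 12, leaving 1 seat).
Remainders in descending order: P2 0.9669, P1 0.0186, P3 0.0145.
Largest remainder: P2 receives the extra seat.

P1 3, P2 6, P3 4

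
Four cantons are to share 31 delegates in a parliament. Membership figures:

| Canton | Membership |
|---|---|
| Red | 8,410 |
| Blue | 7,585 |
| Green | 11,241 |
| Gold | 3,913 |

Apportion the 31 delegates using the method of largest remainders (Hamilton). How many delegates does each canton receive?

Red 8, Blue 8, Green 11, Gold 4

The standard divisor is 31149/31 ≈ 1004.806.
Standard quotas: Red 8.3698, Blue 7.5487, Green 11.1872, Gold 3.8943.
Lower quotas: Red 8, Blue 7, Green 11, Gold 3 (sum 29, leaving 2 seats).
Remainders in descending order: Gold 0.8943, Blue 0.5487, Red 0.3698, Green 0.1872.
The surplus seats go to Gold, Blue.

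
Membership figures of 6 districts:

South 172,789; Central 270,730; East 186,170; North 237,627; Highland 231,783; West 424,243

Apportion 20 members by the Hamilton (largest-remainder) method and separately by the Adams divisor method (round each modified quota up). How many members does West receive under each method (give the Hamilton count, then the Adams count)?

Hamilton: South 2, Central 4, East 2, North 3, Highland 3, West 6.
Adams: South 2, Central 4, East 3, North 3, Highland 3, West 5.
West gets 6 under Hamilton and 5 under Adams.

6 and 5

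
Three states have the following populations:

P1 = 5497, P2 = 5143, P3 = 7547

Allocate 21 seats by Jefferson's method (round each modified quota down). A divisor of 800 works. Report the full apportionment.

P1 6, P2 6, P3 9

With modified divisor 800: modified quotas P1 6.871, P2 6.429, P3 9.434.
Rounding down: P1 6, P2 6, P3 9 (total 21).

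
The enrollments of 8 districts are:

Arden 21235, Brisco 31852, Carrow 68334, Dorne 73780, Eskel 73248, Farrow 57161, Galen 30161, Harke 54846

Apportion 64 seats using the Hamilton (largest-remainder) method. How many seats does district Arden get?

3

The standard divisor is 410617/64 ≈ 6415.891.
Standard quotas: Arden 3.3098, Brisco 4.9645, Carrow 10.6507, Dorne 11.4996, Eskel 11.4167, Farrow 8.9093, Galen 4.7010, Harke 8.5485.
Lower quotas: Arden 3, Brisco 4, Carrow 10, Dorne 11, Eskel 11, Farrow 8, Galen 4, Harke 8 (sum 59, leaving 5 seats).
Remainders in descending order: Brisco 0.9645, Farrow 0.9093, Galen 0.7010, Carrow 0.6507, Harke 0.5485, Dorne 0.4996, Eskel 0.4167, Arden 0.3098.
The surplus seats go to Brisco, Farrow, Galen, Carrow, Harke.
Arden receives 3.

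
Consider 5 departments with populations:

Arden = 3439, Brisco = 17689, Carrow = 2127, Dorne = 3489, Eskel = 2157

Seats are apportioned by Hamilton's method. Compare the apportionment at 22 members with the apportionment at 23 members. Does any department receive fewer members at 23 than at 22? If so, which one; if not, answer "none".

Carrow

At 22 seats: Arden 2, Brisco 13, Carrow 2, Dorne 3, Eskel 2.
At 23 seats: Arden 3, Brisco 14, Carrow 1, Dorne 3, Eskel 2.
Carrow drops from 2 to 1.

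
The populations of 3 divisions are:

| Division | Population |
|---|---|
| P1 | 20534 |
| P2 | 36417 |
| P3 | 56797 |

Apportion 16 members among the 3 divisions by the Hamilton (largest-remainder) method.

Total 113748; standard divisor 113748/16 ≈ 7109.25.
Standard quotas: P1 2.8883, P2 5.1225, P3 7.9892.
Lower quotas: P1 2, P2 5, P3 7 (sum 14, leaving 2 seats).
Remainders in descending order: P3 0.9892, P1 0.8883, P2 0.1225.
Largest remainders: P3, P1 receive the extra seats.

P1: 3, P2: 5, P3: 8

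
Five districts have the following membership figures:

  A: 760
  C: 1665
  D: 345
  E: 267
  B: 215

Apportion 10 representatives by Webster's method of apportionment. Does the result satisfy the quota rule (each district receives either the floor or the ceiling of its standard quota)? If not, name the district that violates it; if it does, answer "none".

none

Standard quotas: A 2.337, C 5.120, D 1.061, E 0.821, B 0.661.
Webster allocation: A 2, C 5, D 1, E 1, B 1.
Every allocation lies between the lower and upper quota.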